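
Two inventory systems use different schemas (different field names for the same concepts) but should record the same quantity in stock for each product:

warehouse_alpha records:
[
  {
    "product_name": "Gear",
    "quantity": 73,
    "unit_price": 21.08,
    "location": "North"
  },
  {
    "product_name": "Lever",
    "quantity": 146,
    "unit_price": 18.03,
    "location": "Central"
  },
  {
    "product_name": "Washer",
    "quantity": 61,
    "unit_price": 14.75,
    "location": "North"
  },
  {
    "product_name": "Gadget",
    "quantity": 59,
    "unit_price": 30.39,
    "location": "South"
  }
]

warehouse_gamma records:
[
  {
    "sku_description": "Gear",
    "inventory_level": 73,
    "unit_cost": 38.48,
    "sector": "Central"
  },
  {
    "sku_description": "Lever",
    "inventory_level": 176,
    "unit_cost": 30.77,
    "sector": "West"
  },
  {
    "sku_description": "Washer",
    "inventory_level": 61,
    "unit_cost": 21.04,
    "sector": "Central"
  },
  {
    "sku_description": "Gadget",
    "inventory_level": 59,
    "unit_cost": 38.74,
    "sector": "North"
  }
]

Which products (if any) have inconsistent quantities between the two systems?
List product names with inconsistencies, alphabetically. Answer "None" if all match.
Lever

Schema mappings:
- "product_name" (warehouse_alpha) = "sku_description" (warehouse_gamma) = product name
- "quantity" (warehouse_alpha) = "inventory_level" (warehouse_gamma) = quantity

Comparison:
  Gear: 73 vs 73 - MATCH
  Lever: 146 vs 176 - MISMATCH
  Washer: 61 vs 61 - MATCH
  Gadget: 59 vs 59 - MATCH

Products with inconsistencies: Lever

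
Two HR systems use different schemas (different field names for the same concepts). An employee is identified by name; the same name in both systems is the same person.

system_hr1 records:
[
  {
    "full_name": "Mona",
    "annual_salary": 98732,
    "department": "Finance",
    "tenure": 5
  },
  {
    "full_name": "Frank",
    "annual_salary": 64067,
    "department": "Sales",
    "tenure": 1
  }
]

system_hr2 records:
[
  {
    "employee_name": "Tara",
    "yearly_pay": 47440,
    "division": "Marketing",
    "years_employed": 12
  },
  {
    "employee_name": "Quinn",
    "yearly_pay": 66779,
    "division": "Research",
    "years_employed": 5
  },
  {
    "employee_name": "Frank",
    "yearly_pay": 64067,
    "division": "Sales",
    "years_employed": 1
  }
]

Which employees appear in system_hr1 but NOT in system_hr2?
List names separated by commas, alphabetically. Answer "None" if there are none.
Mona

Schema mapping: "full_name" (system_hr1) = "employee_name" (system_hr2) = employee name

Names in system_hr1: ['Frank', 'Mona']
Names in system_hr2: ['Frank', 'Quinn', 'Tara']

In system_hr1 but not system_hr2: ['Mona']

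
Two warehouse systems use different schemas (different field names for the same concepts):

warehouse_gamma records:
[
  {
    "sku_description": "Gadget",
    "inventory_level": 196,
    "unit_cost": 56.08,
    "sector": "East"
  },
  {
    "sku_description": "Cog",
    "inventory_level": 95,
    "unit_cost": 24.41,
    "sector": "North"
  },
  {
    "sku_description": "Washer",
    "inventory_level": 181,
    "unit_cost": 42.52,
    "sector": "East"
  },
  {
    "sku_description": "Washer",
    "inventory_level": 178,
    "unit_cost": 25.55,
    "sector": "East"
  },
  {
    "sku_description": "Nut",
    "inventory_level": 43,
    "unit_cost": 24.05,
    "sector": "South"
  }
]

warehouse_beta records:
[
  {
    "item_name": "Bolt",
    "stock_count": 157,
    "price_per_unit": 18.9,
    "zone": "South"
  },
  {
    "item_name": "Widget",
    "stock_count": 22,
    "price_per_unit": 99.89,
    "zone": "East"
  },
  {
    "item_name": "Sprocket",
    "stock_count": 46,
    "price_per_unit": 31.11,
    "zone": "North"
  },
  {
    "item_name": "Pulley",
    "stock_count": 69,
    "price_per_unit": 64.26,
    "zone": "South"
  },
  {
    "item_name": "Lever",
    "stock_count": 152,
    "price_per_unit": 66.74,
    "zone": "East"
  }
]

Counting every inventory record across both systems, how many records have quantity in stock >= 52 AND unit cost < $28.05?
3

Schema mappings:
- "inventory_level" (warehouse_gamma) = "stock_count" (warehouse_beta) = quantity
- "unit_cost" (warehouse_gamma) = "price_per_unit" (warehouse_beta) = unit cost

Records meeting both conditions in warehouse_gamma: 2
Records meeting both conditions in warehouse_beta: 1

Total: 2 + 1 = 3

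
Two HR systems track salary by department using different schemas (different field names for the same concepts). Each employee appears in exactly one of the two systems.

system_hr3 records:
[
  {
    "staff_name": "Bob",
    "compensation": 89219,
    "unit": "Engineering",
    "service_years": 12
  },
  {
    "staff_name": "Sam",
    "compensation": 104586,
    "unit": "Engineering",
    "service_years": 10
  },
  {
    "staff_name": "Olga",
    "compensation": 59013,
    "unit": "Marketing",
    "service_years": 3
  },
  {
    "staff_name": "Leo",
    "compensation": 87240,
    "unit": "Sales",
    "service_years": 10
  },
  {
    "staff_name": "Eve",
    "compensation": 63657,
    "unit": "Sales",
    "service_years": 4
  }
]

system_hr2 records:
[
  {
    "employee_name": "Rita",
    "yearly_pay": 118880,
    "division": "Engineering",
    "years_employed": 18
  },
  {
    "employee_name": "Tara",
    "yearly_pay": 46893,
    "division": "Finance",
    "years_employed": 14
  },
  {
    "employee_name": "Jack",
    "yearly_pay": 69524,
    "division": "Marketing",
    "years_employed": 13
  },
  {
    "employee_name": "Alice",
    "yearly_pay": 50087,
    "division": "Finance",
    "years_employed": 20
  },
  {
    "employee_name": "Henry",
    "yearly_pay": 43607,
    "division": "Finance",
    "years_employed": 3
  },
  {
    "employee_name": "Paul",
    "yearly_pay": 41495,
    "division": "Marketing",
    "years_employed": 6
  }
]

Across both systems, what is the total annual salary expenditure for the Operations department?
0

Schema mappings:
- "unit" (system_hr3) = "division" (system_hr2) = department
- "compensation" (system_hr3) = "yearly_pay" (system_hr2) = salary

Operations salaries from system_hr3: 0
Operations salaries from system_hr2: 0

Total: 0 + 0 = 0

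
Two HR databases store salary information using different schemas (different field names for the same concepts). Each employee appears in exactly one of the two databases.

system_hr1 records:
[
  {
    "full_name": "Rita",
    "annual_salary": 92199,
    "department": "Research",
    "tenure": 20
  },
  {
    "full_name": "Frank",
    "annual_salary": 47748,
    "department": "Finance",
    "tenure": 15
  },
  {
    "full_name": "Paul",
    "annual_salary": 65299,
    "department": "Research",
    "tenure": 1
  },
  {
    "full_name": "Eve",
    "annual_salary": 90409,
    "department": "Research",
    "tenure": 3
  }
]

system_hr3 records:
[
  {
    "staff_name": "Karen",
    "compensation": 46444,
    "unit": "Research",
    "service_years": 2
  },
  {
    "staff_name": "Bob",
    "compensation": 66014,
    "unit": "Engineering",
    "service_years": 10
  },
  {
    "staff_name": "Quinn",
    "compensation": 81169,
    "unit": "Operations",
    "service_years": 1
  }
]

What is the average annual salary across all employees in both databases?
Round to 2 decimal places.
69897.43

Schema mapping: "annual_salary" (system_hr1) = "compensation" (system_hr3) = annual salary

All salaries: [92199, 47748, 65299, 90409, 46444, 66014, 81169]
Sum: 489282
Count: 7
Average: 489282 / 7 = 69897.43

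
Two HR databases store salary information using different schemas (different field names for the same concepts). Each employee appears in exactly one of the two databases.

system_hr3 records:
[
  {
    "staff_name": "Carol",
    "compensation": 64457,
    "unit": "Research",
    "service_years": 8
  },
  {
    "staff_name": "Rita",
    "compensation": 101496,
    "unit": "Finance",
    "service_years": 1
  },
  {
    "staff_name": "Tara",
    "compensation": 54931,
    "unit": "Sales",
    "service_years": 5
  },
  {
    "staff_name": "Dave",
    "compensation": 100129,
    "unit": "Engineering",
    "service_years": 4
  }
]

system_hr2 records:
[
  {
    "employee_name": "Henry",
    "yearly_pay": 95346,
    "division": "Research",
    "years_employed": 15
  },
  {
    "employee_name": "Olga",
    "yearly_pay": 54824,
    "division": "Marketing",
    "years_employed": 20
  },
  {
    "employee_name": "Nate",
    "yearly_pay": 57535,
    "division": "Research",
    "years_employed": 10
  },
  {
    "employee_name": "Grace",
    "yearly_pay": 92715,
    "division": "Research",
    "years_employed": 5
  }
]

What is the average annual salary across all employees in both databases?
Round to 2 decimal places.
77679.13

Schema mapping: "compensation" (system_hr3) = "yearly_pay" (system_hr2) = annual salary

All salaries: [64457, 101496, 54931, 100129, 95346, 54824, 57535, 92715]
Sum: 621433
Count: 8
Average: 621433 / 8 = 77679.13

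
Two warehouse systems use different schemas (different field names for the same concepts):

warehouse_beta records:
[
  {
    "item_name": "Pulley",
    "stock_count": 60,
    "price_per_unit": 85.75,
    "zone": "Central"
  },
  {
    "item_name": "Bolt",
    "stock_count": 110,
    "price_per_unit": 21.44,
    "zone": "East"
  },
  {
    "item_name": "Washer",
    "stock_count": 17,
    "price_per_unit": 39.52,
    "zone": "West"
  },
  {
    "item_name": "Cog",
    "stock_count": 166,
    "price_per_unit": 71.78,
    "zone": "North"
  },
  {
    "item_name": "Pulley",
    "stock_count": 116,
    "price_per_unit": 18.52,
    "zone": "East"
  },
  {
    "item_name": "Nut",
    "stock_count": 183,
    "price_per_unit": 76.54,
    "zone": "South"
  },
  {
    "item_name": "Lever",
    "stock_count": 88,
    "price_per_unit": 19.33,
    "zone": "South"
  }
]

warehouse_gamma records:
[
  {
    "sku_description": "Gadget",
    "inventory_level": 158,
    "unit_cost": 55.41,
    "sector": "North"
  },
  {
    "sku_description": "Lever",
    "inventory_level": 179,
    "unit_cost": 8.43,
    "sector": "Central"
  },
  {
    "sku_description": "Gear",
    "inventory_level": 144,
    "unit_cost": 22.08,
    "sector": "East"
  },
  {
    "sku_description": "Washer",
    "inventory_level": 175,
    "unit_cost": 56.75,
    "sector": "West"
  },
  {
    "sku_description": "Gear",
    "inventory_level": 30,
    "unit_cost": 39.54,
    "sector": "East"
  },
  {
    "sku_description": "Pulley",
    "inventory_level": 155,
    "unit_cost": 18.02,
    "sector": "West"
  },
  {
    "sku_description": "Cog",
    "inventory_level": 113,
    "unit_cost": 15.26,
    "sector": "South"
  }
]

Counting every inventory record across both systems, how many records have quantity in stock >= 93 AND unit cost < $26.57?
6

Schema mappings:
- "stock_count" (warehouse_beta) = "inventory_level" (warehouse_gamma) = quantity
- "price_per_unit" (warehouse_beta) = "unit_cost" (warehouse_gamma) = unit cost

Records meeting both conditions in warehouse_beta: 2
Records meeting both conditions in warehouse_gamma: 4

Total: 2 + 4 = 6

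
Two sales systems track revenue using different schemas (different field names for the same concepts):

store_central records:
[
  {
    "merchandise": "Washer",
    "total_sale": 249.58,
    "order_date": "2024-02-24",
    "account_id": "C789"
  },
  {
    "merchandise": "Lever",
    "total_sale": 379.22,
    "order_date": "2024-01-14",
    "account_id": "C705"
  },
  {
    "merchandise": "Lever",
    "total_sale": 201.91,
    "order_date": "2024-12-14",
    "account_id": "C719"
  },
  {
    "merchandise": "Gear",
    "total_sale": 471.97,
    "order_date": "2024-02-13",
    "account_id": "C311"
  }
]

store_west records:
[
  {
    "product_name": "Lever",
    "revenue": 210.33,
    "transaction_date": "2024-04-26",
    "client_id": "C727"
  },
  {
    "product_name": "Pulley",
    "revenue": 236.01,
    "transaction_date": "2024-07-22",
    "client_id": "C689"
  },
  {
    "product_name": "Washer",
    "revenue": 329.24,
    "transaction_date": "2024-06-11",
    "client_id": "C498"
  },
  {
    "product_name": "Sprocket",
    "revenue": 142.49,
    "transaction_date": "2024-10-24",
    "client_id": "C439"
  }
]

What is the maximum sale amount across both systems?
471.97

Reconcile: "total_sale" (store_central) = "revenue" (store_west) = sale amount

Maximum in store_central: 471.97
Maximum in store_west: 329.24

Overall maximum: max(471.97, 329.24) = 471.97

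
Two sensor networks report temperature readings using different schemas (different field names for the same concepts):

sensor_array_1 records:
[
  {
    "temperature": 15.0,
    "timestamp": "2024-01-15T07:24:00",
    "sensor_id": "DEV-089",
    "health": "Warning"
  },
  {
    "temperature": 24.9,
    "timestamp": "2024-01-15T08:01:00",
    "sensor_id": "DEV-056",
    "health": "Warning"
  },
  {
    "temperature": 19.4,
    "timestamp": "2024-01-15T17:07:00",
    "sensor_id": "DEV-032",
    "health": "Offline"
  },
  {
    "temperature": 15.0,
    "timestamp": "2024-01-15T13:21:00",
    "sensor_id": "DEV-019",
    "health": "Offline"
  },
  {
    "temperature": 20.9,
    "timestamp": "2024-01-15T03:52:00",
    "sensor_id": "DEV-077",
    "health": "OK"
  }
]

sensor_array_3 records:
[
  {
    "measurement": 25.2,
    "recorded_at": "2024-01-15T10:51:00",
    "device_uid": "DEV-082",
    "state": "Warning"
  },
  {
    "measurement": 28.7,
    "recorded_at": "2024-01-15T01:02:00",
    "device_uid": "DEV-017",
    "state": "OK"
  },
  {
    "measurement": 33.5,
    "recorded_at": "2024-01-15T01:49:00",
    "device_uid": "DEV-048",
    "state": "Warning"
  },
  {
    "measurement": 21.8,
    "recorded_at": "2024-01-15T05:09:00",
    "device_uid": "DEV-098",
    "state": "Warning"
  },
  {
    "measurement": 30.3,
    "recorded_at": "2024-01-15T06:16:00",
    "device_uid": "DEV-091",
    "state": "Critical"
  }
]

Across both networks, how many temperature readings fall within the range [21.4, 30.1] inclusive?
4

Schema mapping: "temperature" (sensor_array_1) = "measurement" (sensor_array_3) = temperature

Readings in [21.4, 30.1] from sensor_array_1: 1
Readings in [21.4, 30.1] from sensor_array_3: 3

Total count: 1 + 3 = 4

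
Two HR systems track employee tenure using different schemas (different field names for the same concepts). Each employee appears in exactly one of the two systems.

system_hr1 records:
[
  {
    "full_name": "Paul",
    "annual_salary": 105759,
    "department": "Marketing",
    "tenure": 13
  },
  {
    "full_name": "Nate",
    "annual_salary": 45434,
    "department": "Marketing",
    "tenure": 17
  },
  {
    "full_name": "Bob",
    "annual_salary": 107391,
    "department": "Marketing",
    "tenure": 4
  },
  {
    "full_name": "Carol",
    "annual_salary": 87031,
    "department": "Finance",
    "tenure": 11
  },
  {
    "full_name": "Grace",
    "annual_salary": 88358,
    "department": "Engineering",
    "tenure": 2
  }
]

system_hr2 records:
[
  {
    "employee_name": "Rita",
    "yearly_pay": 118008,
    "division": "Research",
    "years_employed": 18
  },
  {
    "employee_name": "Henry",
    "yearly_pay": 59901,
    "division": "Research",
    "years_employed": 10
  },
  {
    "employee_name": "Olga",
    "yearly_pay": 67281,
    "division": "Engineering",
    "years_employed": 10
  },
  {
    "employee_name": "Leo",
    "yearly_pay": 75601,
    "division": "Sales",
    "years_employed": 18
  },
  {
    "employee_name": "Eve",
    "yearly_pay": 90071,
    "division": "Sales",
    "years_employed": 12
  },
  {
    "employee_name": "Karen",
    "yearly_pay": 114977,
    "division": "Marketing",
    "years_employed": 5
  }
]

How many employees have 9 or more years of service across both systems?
8

Reconcile schemas: "tenure" (system_hr1) = "years_employed" (system_hr2) = years of service

From system_hr1: 3 employees with >= 9 years
From system_hr2: 5 employees with >= 9 years

Total: 3 + 5 = 8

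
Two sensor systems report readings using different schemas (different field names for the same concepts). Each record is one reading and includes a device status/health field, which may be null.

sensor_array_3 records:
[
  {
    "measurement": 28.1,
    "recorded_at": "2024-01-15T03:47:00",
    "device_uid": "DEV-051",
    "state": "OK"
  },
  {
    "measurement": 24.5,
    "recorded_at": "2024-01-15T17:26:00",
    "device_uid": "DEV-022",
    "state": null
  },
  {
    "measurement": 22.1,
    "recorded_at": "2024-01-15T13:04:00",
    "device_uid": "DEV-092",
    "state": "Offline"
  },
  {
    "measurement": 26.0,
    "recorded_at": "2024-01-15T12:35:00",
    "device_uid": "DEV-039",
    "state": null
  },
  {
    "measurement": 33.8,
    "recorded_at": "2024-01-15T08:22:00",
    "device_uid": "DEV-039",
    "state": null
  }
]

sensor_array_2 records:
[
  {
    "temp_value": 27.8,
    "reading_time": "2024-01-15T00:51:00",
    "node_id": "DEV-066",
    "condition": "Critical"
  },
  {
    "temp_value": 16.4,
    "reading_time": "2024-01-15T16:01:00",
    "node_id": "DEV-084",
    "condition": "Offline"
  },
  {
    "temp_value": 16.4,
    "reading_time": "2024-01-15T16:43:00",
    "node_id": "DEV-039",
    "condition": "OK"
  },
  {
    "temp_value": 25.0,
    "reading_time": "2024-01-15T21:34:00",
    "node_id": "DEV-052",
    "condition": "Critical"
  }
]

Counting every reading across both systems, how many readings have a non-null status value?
6

Schema mapping: "state" (sensor_array_3) = "condition" (sensor_array_2) = status

Non-null in sensor_array_3: 2
Non-null in sensor_array_2: 4

Total non-null: 2 + 4 = 6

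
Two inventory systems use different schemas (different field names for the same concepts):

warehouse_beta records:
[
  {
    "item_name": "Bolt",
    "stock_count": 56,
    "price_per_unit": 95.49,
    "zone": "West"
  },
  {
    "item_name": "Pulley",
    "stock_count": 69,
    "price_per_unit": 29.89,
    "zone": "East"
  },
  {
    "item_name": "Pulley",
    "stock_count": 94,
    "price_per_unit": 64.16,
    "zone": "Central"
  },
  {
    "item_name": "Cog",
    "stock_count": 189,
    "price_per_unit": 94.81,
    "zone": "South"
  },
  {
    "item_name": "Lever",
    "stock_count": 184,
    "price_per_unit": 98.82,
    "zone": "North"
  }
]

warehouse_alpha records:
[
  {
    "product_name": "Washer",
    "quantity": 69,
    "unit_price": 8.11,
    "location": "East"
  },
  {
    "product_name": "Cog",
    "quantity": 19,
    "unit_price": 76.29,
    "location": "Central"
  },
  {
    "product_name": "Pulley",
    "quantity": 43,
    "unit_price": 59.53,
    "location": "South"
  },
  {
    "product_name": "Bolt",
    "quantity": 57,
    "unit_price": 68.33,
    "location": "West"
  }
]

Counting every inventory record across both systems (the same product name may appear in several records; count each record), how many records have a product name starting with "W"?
1

Schema mapping: "item_name" (warehouse_beta) = "product_name" (warehouse_alpha) = product name

Records with product name starting with "W" in warehouse_beta: 0
Records with product name starting with "W" in warehouse_alpha: 1

Total: 0 + 1 = 1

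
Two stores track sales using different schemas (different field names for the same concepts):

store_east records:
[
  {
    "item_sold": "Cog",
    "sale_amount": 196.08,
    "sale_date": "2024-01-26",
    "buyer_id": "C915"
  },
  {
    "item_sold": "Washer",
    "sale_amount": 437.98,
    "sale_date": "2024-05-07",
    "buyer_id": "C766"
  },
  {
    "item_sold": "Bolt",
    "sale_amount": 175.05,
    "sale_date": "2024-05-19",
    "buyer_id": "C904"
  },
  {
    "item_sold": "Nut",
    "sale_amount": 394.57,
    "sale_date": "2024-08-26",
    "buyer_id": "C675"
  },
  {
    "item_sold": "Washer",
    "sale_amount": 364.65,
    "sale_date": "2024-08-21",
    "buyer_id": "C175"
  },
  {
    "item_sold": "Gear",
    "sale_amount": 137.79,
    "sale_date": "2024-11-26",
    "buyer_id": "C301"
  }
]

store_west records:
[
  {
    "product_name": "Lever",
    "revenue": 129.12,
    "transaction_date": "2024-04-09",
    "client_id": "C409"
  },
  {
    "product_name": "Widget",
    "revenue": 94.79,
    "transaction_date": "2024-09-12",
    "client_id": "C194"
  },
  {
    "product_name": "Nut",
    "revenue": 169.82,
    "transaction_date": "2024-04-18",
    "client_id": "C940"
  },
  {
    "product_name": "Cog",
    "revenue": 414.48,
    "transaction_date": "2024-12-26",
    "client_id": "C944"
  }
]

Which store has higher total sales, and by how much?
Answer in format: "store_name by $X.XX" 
store_east by $897.91

Schema mapping: "sale_amount" (store_east) = "revenue" (store_west) = sale amount

Total for store_east: 1706.12
Total for store_west: 808.21

Difference: |1706.12 - 808.21| = 897.91
store_east has higher sales by $897.91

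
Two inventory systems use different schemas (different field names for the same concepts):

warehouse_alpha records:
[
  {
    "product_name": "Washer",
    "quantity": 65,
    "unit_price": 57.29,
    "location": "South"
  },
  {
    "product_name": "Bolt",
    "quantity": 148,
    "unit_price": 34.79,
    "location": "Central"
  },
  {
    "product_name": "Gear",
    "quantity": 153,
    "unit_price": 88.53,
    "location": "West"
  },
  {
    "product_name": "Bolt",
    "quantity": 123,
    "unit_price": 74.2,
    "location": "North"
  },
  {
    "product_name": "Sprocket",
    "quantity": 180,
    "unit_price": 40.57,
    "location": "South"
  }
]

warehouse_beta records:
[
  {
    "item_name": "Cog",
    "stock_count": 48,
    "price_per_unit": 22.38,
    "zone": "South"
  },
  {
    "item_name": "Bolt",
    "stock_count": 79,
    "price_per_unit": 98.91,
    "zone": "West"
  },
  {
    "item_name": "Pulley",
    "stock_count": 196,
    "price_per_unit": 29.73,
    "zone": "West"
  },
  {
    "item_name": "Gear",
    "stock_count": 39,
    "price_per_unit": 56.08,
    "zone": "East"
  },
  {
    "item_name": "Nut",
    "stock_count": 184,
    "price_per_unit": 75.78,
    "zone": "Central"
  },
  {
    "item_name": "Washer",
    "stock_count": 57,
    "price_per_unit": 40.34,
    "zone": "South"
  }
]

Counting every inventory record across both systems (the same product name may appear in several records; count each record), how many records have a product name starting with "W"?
2

Schema mapping: "product_name" (warehouse_alpha) = "item_name" (warehouse_beta) = product name

Records with product name starting with "W" in warehouse_alpha: 1
Records with product name starting with "W" in warehouse_beta: 1

Total: 1 + 1 = 2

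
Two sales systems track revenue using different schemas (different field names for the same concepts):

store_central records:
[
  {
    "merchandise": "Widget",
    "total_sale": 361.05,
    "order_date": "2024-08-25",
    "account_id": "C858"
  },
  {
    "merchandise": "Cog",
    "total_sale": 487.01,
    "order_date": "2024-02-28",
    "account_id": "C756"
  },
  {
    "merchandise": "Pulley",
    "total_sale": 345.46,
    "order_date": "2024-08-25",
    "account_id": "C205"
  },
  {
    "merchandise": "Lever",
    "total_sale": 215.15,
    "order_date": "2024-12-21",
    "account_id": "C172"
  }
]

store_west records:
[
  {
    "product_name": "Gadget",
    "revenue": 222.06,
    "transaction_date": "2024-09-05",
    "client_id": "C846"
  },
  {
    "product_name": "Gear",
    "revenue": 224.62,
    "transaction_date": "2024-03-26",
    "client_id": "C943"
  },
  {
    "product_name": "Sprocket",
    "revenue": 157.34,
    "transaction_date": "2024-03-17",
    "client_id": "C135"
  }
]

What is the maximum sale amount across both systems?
487.01

Reconcile: "total_sale" (store_central) = "revenue" (store_west) = sale amount

Maximum in store_central: 487.01
Maximum in store_west: 224.62

Overall maximum: max(487.01, 224.62) = 487.01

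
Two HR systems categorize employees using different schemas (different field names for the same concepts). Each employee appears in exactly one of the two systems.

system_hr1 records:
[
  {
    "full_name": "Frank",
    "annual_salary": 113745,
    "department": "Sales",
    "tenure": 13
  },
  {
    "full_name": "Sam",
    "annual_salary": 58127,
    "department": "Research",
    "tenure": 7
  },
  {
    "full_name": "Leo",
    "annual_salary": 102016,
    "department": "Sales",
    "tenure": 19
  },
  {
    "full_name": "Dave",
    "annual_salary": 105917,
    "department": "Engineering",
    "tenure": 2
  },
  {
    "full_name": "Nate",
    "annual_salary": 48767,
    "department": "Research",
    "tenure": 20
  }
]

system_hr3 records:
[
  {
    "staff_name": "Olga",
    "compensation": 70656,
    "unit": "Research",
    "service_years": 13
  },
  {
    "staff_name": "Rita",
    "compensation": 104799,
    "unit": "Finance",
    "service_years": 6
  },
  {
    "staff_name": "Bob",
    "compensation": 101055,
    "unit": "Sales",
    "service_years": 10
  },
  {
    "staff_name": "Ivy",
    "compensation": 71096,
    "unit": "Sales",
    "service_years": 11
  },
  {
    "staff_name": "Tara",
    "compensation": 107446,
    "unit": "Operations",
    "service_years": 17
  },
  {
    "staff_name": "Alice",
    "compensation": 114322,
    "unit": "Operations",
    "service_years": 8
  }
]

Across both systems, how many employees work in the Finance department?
1

Schema mapping: "department" (system_hr1) = "unit" (system_hr3) = department

Finance employees in system_hr1: 0
Finance employees in system_hr3: 1

Total in Finance: 0 + 1 = 1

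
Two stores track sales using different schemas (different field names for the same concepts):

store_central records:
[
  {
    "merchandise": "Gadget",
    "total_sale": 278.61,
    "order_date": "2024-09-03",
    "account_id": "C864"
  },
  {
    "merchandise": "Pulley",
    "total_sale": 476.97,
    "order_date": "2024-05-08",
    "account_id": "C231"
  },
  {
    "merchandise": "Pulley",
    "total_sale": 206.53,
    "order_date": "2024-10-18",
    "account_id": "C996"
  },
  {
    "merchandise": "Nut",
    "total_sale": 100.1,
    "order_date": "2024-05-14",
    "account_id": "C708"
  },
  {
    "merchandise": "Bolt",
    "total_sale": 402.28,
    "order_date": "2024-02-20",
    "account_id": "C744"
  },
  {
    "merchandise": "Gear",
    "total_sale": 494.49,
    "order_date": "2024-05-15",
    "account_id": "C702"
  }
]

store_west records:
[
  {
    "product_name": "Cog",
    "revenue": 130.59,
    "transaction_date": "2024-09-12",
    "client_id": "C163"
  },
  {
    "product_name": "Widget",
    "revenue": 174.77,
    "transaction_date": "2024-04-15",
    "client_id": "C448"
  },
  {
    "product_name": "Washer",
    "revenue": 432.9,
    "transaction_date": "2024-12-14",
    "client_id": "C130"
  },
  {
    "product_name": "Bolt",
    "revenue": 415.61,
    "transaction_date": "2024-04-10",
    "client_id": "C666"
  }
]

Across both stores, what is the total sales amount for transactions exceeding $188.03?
2707.39

Schema mapping: "total_sale" (store_central) = "revenue" (store_west) = sale amount

Sum of sales > $188.03 in store_central: 1858.88
Sum of sales > $188.03 in store_west: 848.51

Total: 1858.88 + 848.51 = 2707.39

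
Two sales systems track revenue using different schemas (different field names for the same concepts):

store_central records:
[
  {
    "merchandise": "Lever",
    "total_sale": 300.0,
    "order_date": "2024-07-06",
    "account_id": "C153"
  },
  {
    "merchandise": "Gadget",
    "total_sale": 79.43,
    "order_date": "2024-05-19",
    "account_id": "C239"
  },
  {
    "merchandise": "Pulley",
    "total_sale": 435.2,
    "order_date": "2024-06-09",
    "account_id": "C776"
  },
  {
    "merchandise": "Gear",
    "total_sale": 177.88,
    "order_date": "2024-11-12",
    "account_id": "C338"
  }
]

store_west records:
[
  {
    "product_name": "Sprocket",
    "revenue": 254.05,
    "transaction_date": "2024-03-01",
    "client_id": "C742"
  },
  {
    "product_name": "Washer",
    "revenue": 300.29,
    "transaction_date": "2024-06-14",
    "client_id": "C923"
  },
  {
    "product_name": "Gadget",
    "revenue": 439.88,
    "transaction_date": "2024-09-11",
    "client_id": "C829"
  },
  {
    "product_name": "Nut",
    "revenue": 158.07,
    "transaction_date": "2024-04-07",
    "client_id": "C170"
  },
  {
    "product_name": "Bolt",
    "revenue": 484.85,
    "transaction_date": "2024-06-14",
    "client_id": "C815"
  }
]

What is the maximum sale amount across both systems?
484.85

Reconcile: "total_sale" (store_central) = "revenue" (store_west) = sale amount

Maximum in store_central: 435.2
Maximum in store_west: 484.85

Overall maximum: max(435.2, 484.85) = 484.85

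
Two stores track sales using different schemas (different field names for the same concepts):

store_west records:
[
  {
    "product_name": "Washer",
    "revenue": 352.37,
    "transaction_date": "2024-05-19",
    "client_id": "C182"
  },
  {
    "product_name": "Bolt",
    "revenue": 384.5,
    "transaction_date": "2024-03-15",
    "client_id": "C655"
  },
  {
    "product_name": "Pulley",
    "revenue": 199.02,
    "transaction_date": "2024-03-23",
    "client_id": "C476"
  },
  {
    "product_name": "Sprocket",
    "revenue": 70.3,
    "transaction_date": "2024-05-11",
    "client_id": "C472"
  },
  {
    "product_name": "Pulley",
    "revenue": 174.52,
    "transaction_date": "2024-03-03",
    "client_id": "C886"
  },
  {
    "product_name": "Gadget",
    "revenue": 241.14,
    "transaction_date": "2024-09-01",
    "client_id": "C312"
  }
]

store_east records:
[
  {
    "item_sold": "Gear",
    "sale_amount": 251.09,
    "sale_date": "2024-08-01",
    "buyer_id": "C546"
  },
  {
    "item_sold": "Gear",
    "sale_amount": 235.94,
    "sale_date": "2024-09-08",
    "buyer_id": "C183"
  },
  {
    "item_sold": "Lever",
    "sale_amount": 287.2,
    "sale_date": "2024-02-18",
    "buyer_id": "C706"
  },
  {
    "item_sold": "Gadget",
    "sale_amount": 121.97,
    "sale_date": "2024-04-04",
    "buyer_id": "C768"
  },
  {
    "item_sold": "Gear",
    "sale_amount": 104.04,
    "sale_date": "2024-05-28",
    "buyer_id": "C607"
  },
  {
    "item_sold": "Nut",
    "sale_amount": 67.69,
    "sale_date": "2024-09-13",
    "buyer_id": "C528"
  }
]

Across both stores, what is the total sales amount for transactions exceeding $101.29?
2351.79

Schema mapping: "revenue" (store_west) = "sale_amount" (store_east) = sale amount

Sum of sales > $101.29 in store_west: 1351.55
Sum of sales > $101.29 in store_east: 1000.24

Total: 1351.55 + 1000.24 = 2351.79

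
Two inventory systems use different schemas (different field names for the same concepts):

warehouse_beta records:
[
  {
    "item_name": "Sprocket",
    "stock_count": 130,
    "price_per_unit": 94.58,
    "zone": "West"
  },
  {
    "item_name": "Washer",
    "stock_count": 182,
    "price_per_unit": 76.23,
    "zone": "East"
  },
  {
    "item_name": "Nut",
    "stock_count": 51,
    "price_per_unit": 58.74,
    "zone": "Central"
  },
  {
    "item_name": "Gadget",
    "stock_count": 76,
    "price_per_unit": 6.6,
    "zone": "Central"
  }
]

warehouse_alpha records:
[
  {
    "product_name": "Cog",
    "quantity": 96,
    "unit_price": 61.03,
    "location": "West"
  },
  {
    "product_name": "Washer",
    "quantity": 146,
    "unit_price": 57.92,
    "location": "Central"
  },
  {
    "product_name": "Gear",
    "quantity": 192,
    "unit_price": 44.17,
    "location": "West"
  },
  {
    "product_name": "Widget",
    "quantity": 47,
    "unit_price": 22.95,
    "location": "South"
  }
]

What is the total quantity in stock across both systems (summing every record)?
920

To reconcile these schemas, identify the field holding the quantity in stock in each system:
1. In warehouse_beta it is "stock_count"
2. In warehouse_alpha it is "quantity"

From warehouse_beta: 130 + 182 + 51 + 76 = 439
From warehouse_alpha: 96 + 146 + 192 + 47 = 481

Total: 439 + 481 = 920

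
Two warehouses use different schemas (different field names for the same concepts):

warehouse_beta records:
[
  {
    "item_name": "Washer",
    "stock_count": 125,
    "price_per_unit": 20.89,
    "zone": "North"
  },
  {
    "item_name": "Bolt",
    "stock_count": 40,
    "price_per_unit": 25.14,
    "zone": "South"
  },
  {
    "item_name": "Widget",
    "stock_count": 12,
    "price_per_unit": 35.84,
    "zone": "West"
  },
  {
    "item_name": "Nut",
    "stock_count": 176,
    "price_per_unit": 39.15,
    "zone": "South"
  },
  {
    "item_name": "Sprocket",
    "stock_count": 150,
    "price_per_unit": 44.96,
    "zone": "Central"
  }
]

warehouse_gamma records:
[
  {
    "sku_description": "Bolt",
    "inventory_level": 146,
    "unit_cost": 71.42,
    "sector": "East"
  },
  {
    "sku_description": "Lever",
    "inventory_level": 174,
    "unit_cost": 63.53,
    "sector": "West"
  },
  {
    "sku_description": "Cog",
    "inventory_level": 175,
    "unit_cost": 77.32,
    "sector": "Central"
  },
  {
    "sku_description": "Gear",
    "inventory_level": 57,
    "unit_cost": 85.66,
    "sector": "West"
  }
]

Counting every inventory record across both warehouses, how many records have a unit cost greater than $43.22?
5

Schema mapping: "price_per_unit" (warehouse_beta) = "unit_cost" (warehouse_gamma) = unit cost

Records > $43.22 in warehouse_beta: 1
Records > $43.22 in warehouse_gamma: 4

Total count: 1 + 4 = 5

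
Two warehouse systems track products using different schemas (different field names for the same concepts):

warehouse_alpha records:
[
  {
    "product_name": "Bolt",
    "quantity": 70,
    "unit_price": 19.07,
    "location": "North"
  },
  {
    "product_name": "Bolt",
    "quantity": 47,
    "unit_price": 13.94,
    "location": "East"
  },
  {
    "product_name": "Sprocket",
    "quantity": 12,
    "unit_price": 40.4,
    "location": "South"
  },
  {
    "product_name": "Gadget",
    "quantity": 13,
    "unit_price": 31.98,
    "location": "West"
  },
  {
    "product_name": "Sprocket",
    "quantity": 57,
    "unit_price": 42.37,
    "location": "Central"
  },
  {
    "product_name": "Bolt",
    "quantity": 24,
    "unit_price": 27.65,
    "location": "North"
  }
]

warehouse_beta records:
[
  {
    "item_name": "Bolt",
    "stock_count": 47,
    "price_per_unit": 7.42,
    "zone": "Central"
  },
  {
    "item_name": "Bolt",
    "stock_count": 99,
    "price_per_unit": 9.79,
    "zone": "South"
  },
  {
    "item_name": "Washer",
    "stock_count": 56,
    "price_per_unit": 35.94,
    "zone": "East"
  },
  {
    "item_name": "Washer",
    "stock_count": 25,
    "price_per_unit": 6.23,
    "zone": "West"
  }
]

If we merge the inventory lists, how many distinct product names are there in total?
4

Schema mapping: "product_name" (warehouse_alpha) = "item_name" (warehouse_beta) = product name

Products in warehouse_alpha: ['Bolt', 'Gadget', 'Sprocket']
Products in warehouse_beta: ['Bolt', 'Washer']

Union (unique products): ['Bolt', 'Gadget', 'Sprocket', 'Washer']
Count: 4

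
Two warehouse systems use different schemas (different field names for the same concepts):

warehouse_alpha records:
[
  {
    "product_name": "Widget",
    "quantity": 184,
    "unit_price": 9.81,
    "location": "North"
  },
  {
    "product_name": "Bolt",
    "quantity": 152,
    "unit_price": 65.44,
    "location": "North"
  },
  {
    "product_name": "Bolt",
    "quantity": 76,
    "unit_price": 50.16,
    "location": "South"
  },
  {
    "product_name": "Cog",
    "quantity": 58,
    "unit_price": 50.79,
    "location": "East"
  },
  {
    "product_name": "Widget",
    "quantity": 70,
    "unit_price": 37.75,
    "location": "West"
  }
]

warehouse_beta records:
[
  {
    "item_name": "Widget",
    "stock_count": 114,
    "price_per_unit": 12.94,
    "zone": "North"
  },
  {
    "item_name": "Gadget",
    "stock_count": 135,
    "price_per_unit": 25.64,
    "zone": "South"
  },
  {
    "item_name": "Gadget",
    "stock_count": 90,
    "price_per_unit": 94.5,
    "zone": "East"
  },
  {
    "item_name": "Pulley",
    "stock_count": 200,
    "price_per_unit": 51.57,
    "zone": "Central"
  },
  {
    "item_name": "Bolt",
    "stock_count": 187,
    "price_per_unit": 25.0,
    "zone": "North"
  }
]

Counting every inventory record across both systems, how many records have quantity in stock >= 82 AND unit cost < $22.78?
2

Schema mappings:
- "quantity" (warehouse_alpha) = "stock_count" (warehouse_beta) = quantity
- "unit_price" (warehouse_alpha) = "price_per_unit" (warehouse_beta) = unit cost

Records meeting both conditions in warehouse_alpha: 1
Records meeting both conditions in warehouse_beta: 1

Total: 1 + 1 = 2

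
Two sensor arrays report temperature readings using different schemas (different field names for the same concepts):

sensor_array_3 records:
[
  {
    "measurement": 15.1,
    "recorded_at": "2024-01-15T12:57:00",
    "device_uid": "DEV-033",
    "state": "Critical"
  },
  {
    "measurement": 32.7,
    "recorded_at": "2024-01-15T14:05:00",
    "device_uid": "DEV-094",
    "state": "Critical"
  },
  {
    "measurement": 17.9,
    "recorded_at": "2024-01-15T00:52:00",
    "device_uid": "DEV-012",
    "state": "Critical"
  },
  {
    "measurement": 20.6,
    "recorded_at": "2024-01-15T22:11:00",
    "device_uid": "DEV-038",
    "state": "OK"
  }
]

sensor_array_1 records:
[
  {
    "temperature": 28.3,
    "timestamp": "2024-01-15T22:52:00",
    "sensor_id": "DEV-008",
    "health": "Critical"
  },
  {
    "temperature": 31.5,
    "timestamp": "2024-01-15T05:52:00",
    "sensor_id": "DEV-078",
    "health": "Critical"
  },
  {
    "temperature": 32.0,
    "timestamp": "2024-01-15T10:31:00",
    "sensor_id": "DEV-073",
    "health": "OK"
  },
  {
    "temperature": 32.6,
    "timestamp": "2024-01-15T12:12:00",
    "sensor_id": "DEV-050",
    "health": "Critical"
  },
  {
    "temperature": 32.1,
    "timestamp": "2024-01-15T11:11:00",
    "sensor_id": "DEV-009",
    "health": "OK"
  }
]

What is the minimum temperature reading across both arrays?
15.1

Schema mapping: "measurement" (sensor_array_3) = "temperature" (sensor_array_1) = temperature reading

Minimum in sensor_array_3: 15.1
Minimum in sensor_array_1: 28.3

Overall minimum: min(15.1, 28.3) = 15.1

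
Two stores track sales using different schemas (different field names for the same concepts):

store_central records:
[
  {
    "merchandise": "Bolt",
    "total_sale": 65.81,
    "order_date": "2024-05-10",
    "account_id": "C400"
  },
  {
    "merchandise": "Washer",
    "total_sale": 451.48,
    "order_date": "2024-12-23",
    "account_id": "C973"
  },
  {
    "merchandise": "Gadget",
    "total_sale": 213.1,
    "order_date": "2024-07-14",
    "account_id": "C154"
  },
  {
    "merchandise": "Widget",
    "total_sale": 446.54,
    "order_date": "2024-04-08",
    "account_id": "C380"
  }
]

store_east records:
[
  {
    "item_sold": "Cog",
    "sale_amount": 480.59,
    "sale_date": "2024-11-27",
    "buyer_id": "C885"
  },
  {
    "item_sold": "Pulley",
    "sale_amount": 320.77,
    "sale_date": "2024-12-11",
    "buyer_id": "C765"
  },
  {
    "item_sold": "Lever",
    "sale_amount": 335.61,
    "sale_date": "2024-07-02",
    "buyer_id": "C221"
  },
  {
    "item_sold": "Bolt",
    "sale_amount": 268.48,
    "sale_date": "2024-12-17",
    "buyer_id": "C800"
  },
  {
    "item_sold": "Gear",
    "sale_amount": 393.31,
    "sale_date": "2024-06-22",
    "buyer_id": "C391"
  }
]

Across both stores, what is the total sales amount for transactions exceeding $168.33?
2909.88

Schema mapping: "total_sale" (store_central) = "sale_amount" (store_east) = sale amount

Sum of sales > $168.33 in store_central: 1111.12
Sum of sales > $168.33 in store_east: 1798.76

Total: 1111.12 + 1798.76 = 2909.88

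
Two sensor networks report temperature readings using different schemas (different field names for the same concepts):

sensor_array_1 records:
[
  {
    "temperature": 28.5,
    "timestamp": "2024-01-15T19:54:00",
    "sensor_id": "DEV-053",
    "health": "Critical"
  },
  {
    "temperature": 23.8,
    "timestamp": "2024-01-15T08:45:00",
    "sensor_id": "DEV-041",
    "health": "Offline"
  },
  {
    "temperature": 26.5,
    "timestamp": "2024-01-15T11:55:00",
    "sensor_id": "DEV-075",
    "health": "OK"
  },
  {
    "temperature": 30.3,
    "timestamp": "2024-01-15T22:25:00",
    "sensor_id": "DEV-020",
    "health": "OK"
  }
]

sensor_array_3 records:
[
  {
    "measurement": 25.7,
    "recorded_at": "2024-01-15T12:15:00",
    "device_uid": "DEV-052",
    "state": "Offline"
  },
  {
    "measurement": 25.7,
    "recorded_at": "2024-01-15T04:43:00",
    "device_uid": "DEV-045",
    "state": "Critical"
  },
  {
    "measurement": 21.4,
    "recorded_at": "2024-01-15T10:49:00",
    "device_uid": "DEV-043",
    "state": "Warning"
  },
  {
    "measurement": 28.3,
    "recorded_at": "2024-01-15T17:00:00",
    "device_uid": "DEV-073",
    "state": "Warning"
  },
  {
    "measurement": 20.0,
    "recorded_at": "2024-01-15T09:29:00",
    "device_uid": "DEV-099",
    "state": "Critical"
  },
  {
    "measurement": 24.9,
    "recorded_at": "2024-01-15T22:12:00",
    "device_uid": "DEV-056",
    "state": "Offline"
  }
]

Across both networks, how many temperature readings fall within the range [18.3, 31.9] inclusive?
10

Schema mapping: "temperature" (sensor_array_1) = "measurement" (sensor_array_3) = temperature

Readings in [18.3, 31.9] from sensor_array_1: 4
Readings in [18.3, 31.9] from sensor_array_3: 6

Total count: 4 + 6 = 10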